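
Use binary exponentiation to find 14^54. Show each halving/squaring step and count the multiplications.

Computing 14^54 by squaring (build up from 14^1; each line after the first costs one multiplication):

14^1 = 14
14^2 = (14^1)^2 = 14^2 = 196
14^3 = 14 * 14^2 = 14 * 196 = 2744
14^6 = (14^3)^2 = 2744^2 = 7529536
14^12 = (14^6)^2 = 7529536^2 = 56693912375296
14^13 = 14 * 14^12 = 14 * 56693912375296 = 793714773254144
14^26 = (14^13)^2 = 793714773254144^2 = 629983141281877223603213172736
14^27 = 14 * 14^26 = 14 * 629983141281877223603213172736 = 8819763977946281130444984418304
14^54 = (14^27)^2 = 8819763977946281130444984418304^2 = 77788236626678808982722471083604074886584214739573349250236416

Result: 77788236626678808982722471083604074886584214739573349250236416
Multiplications needed: 8 (8 lines after 14^1)

14^54 = 77788236626678808982722471083604074886584214739573349250236416. Using exponentiation by squaring, this requires 8 multiplications. The key idea: if the exponent is even, square the half-power; if odd, multiply by the base once.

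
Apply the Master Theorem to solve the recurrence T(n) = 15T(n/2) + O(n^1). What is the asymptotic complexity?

Master Theorem for T(n) = 15T(n/2) + O(n^1):

a = 15, b = 2, c = 1
log_b(a) = log_2(15) = 3.9069

Case 1: c = 1 < log_2(15) = 3.9069
T(n) = O(n^(log_2 15))

For T(n) = 15T(n/2) + O(n^1): log_2(15) = 3.9069. This is Case 1 of the Master Theorem (c < log_b(a), work dominated by leaves), giving O(n^(log_2 15)).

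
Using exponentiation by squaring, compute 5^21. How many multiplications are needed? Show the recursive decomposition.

Computing 5^21 by squaring (build up from 5^1; each line after the first costs one multiplication):

5^1 = 5
5^2 = (5^1)^2 = 5^2 = 25
5^4 = (5^2)^2 = 25^2 = 625
5^5 = 5 * 5^4 = 5 * 625 = 3125
5^10 = (5^5)^2 = 3125^2 = 9765625
5^20 = (5^10)^2 = 9765625^2 = 95367431640625
5^21 = 5 * 5^20 = 5 * 95367431640625 = 476837158203125

Result: 476837158203125
Multiplications needed: 6 (6 lines after 5^1)

5^21 = 476837158203125. Using exponentiation by squaring, this requires 6 multiplications. The key idea: if the exponent is even, square the half-power; if odd, multiply by the base once.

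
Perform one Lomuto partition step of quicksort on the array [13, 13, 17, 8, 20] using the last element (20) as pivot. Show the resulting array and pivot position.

Lomuto partition with pivot = 20:

Initial array: [13, 13, 17, 8, 20]

arr[0]=13 <= 20: swap with position 0, array becomes [13, 13, 17, 8, 20]
arr[1]=13 <= 20: swap with position 1, array becomes [13, 13, 17, 8, 20]
arr[2]=17 <= 20: swap with position 2, array becomes [13, 13, 17, 8, 20]
arr[3]=8 <= 20: swap with position 3, array becomes [13, 13, 17, 8, 20]

Place pivot at position 4: [13, 13, 17, 8, 20]
Pivot position: 4

After partitioning with pivot 20, the array becomes [13, 13, 17, 8, 20]. The pivot is placed at index 4. All elements to the left of the pivot are <= 20, and all elements to the right are > 20.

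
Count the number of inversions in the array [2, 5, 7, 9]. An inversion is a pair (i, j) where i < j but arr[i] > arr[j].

Finding inversions in [2, 5, 7, 9]:


Total inversions: 0

The array has 0 inversions. It is already sorted.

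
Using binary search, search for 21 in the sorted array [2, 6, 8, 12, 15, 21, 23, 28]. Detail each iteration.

Binary search for 21 in [2, 6, 8, 12, 15, 21, 23, 28]:

lo=0, hi=7, mid=3, arr[mid]=12 -> 12 < 21, search right half
lo=4, hi=7, mid=5, arr[mid]=21 -> Found target at index 5!

Binary search finds 21 at index 5 after 2 comparisons. The search repeatedly halves the search space by comparing with the middle element.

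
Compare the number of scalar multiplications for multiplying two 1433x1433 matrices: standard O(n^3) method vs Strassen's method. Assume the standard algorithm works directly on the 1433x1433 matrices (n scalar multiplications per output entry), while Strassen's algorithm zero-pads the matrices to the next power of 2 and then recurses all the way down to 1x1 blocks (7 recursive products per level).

Matrix multiplication for 1433x1433 matrices:

Strassen's algorithm requires power-of-2 dimensions. Pad 1433x1433 to 2048x2048 (next power of 2).

Standard algorithm: 1433^3 = 2942649737 multiplications
Strassen's algorithm: 7^(log2(2048)) = 7^11 = 1977326743 multiplications
Savings: 2942649737 - 1977326743 = 965322994 multiplications

Standard: 2942649737 multiplications (1433^3). Strassen: 1977326743 multiplications (7^11, after padding to 2048x2048). Strassen reduces 8 recursive multiplications to 7 at each level.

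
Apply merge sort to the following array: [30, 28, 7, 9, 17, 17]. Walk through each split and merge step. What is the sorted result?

Merge sort trace:

Split: [30, 28, 7, 9, 17, 17] -> [30, 28, 7] and [9, 17, 17]
  Split: [30, 28, 7] -> [30] and [28, 7]
    Split: [28, 7] -> [28] and [7]
    Merge: [28] + [7] -> [7, 28]
  Merge: [30] + [7, 28] -> [7, 28, 30]
  Split: [9, 17, 17] -> [9] and [17, 17]
    Split: [17, 17] -> [17] and [17]
    Merge: [17] + [17] -> [17, 17]
  Merge: [9] + [17, 17] -> [9, 17, 17]
Merge: [7, 28, 30] + [9, 17, 17] -> [7, 9, 17, 17, 28, 30]

Final sorted array: [7, 9, 17, 17, 28, 30]

The merge sort proceeds by recursively splitting the array and merging sorted halves.
After all merges, the sorted array is [7, 9, 17, 17, 28, 30].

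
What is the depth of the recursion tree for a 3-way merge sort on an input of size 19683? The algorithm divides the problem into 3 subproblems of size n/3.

For divide and conquer with division factor 3:

Problem sizes at each level:
Level 0: 19683
Level 1: 6561
Level 2: 2187
Level 3: 729
Level 4: 243
Level 5: 81
Level 6: 27
Level 7: 9
Level 8: 3
Level 9: 1

The root is level 0 and the size-1 base case is level 9 (the tree spans levels 0 through 9, i.e. 10 levels counting the root), so the depth is the number of divisions: log_3(19683) = 9

The recursion tree depth is log_3(19683) = 9. At each level, the problem size is divided by 3, so it takes 9 divisions to reduce to a base case of size 1. The algorithm makes 3 recursive calls at each level.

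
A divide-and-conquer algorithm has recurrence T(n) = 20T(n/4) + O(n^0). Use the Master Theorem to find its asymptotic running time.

Master Theorem for T(n) = 20T(n/4) + O(n^0):

a = 20, b = 4, c = 0
log_b(a) = log_4(20) = 2.1610

Case 1: c = 0 < log_4(20) = 2.1610
T(n) = O(n^(log_4 20))

For T(n) = 20T(n/4) + O(n^0): log_4(20) = 2.1610. This is Case 1 of the Master Theorem (c < log_b(a), work dominated by leaves), giving O(n^(log_4 20)).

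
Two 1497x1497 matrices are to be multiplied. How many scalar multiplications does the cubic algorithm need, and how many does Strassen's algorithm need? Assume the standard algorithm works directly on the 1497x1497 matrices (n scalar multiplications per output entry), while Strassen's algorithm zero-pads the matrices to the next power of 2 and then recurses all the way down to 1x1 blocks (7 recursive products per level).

Matrix multiplication for 1497x1497 matrices:

Strassen's algorithm requires power-of-2 dimensions. Pad 1497x1497 to 2048x2048 (next power of 2).

Standard algorithm: 1497^3 = 3354790473 multiplications
Strassen's algorithm: 7^(log2(2048)) = 7^11 = 1977326743 multiplications
Savings: 3354790473 - 1977326743 = 1377463730 multiplications

Standard: 3354790473 multiplications (1497^3). Strassen: 1977326743 multiplications (7^11, after padding to 2048x2048). Strassen reduces 8 recursive multiplications to 7 at each level.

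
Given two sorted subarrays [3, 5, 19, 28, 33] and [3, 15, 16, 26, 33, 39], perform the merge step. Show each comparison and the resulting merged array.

Merging process:

Compare 3 vs 3: take 3 from left. Merged: [3]
Compare 5 vs 3: take 3 from right. Merged: [3, 3]
Compare 5 vs 15: take 5 from left. Merged: [3, 3, 5]
Compare 19 vs 15: take 15 from right. Merged: [3, 3, 5, 15]
Compare 19 vs 16: take 16 from right. Merged: [3, 3, 5, 15, 16]
Compare 19 vs 26: take 19 from left. Merged: [3, 3, 5, 15, 16, 19]
Compare 28 vs 26: take 26 from right. Merged: [3, 3, 5, 15, 16, 19, 26]
Compare 28 vs 33: take 28 from left. Merged: [3, 3, 5, 15, 16, 19, 26, 28]
Compare 33 vs 33: take 33 from left. Merged: [3, 3, 5, 15, 16, 19, 26, 28, 33]
Append remaining from right: [33, 39]. Merged: [3, 3, 5, 15, 16, 19, 26, 28, 33, 33, 39]

Final merged array: [3, 3, 5, 15, 16, 19, 26, 28, 33, 33, 39]
Total comparisons: 9

The merged array is [3, 3, 5, 15, 16, 19, 26, 28, 33, 33, 39], requiring 9 comparisons. The merge step runs in O(n) time where n is the total number of elements.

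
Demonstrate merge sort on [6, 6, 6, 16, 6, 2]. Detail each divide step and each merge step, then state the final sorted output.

Merge sort trace:

Split: [6, 6, 6, 16, 6, 2] -> [6, 6, 6] and [16, 6, 2]
  Split: [6, 6, 6] -> [6] and [6, 6]
    Split: [6, 6] -> [6] and [6]
    Merge: [6] + [6] -> [6, 6]
  Merge: [6] + [6, 6] -> [6, 6, 6]
  Split: [16, 6, 2] -> [16] and [6, 2]
    Split: [6, 2] -> [6] and [2]
    Merge: [6] + [2] -> [2, 6]
  Merge: [16] + [2, 6] -> [2, 6, 16]
Merge: [6, 6, 6] + [2, 6, 16] -> [2, 6, 6, 6, 6, 16]

Final sorted array: [2, 6, 6, 6, 6, 16]

The merge sort proceeds by recursively splitting the array and merging sorted halves.
After all merges, the sorted array is [2, 6, 6, 6, 6, 16].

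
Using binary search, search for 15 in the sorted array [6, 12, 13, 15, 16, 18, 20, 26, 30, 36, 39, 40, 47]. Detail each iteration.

Binary search for 15 in [6, 12, 13, 15, 16, 18, 20, 26, 30, 36, 39, 40, 47]:

lo=0, hi=12, mid=6, arr[mid]=20 -> 20 > 15, search left half
lo=0, hi=5, mid=2, arr[mid]=13 -> 13 < 15, search right half
lo=3, hi=5, mid=4, arr[mid]=16 -> 16 > 15, search left half
lo=3, hi=3, mid=3, arr[mid]=15 -> Found target at index 3!

Binary search finds 15 at index 3 after 4 comparisons. The search repeatedly halves the search space by comparing with the middle element.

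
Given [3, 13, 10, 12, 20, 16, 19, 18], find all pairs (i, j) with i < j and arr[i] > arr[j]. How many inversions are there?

Finding inversions in [3, 13, 10, 12, 20, 16, 19, 18]:

(1, 2): arr[1]=13 > arr[2]=10
(1, 3): arr[1]=13 > arr[3]=12
(4, 5): arr[4]=20 > arr[5]=16
(4, 6): arr[4]=20 > arr[6]=19
(4, 7): arr[4]=20 > arr[7]=18
(6, 7): arr[6]=19 > arr[7]=18

Total inversions: 6

The array has 6 inversion(s): (1,2), (1,3), (4,5), (4,6), (4,7), (6,7). Each pair (i,j) satisfies i < j and arr[i] > arr[j].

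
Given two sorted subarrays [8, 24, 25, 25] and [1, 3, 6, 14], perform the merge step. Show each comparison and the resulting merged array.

Merging process:

Compare 8 vs 1: take 1 from right. Merged: [1]
Compare 8 vs 3: take 3 from right. Merged: [1, 3]
Compare 8 vs 6: take 6 from right. Merged: [1, 3, 6]
Compare 8 vs 14: take 8 from left. Merged: [1, 3, 6, 8]
Compare 24 vs 14: take 14 from right. Merged: [1, 3, 6, 8, 14]
Append remaining from left: [24, 25, 25]. Merged: [1, 3, 6, 8, 14, 24, 25, 25]

Final merged array: [1, 3, 6, 8, 14, 24, 25, 25]
Total comparisons: 5

The merged array is [1, 3, 6, 8, 14, 24, 25, 25], requiring 5 comparisons. The merge step runs in O(n) time where n is the total number of elements.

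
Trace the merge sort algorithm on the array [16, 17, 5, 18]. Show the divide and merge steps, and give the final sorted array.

Merge sort trace:

Split: [16, 17, 5, 18] -> [16, 17] and [5, 18]
  Split: [16, 17] -> [16] and [17]
  Merge: [16] + [17] -> [16, 17]
  Split: [5, 18] -> [5] and [18]
  Merge: [5] + [18] -> [5, 18]
Merge: [16, 17] + [5, 18] -> [5, 16, 17, 18]

Final sorted array: [5, 16, 17, 18]

The merge sort proceeds by recursively splitting the array and merging sorted halves.
After all merges, the sorted array is [5, 16, 17, 18].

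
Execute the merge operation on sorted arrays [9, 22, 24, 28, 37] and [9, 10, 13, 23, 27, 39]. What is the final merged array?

Merging process:

Compare 9 vs 9: take 9 from left. Merged: [9]
Compare 22 vs 9: take 9 from right. Merged: [9, 9]
Compare 22 vs 10: take 10 from right. Merged: [9, 9, 10]
Compare 22 vs 13: take 13 from right. Merged: [9, 9, 10, 13]
Compare 22 vs 23: take 22 from left. Merged: [9, 9, 10, 13, 22]
Compare 24 vs 23: take 23 from right. Merged: [9, 9, 10, 13, 22, 23]
Compare 24 vs 27: take 24 from left. Merged: [9, 9, 10, 13, 22, 23, 24]
Compare 28 vs 27: take 27 from right. Merged: [9, 9, 10, 13, 22, 23, 24, 27]
Compare 28 vs 39: take 28 from left. Merged: [9, 9, 10, 13, 22, 23, 24, 27, 28]
Compare 37 vs 39: take 37 from left. Merged: [9, 9, 10, 13, 22, 23, 24, 27, 28, 37]
Append remaining from right: [39]. Merged: [9, 9, 10, 13, 22, 23, 24, 27, 28, 37, 39]

Final merged array: [9, 9, 10, 13, 22, 23, 24, 27, 28, 37, 39]
Total comparisons: 10

The merged array is [9, 9, 10, 13, 22, 23, 24, 27, 28, 37, 39], requiring 10 comparisons. The merge step runs in O(n) time where n is the total number of elements.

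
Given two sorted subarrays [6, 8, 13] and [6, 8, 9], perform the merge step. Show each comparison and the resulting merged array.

Merging process:

Compare 6 vs 6: take 6 from left. Merged: [6]
Compare 8 vs 6: take 6 from right. Merged: [6, 6]
Compare 8 vs 8: take 8 from left. Merged: [6, 6, 8]
Compare 13 vs 8: take 8 from right. Merged: [6, 6, 8, 8]
Compare 13 vs 9: take 9 from right. Merged: [6, 6, 8, 8, 9]
Append remaining from left: [13]. Merged: [6, 6, 8, 8, 9, 13]

Final merged array: [6, 6, 8, 8, 9, 13]
Total comparisons: 5

The merged array is [6, 6, 8, 8, 9, 13], requiring 5 comparisons. The merge step runs in O(n) time where n is the total number of elements.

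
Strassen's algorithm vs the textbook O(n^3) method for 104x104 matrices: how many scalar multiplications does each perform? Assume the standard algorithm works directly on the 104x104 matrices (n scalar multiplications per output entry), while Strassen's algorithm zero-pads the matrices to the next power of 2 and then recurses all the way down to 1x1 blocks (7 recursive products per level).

Matrix multiplication for 104x104 matrices:

Strassen's algorithm requires power-of-2 dimensions. Pad 104x104 to 128x128 (next power of 2).

Standard algorithm: 104^3 = 1124864 multiplications
Strassen's algorithm: 7^(log2(128)) = 7^7 = 823543 multiplications
Savings: 1124864 - 823543 = 301321 multiplications

Standard: 1124864 multiplications (104^3). Strassen: 823543 multiplications (7^7, after padding to 128x128). Strassen reduces 8 recursive multiplications to 7 at each level.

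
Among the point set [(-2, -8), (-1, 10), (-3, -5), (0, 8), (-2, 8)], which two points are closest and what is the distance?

Computing all pairwise distances among 5 points:

d((-2, -8), (-1, 10)) = 18.0278
d((-2, -8), (-3, -5)) = 3.1623
d((-2, -8), (0, 8)) = 16.1245
d((-2, -8), (-2, 8)) = 16.0
d((-1, 10), (-3, -5)) = 15.1327
d((-1, 10), (0, 8)) = 2.2361
d((-1, 10), (-2, 8)) = 2.2361
d((-3, -5), (0, 8)) = 13.3417
d((-3, -5), (-2, 8)) = 13.0384
d((0, 8), (-2, 8)) = 2.0 <-- minimum

Closest pair: (0, 8) and (-2, 8) with distance 2.0

The closest pair is (0, 8) and (-2, 8) with Euclidean distance 2.0. For 5 points, brute-force pairwise comparison is shown above. For large n, the divide-and-conquer algorithm (sort by x, recurse on halves, check the dividing strip) achieves O(n log n).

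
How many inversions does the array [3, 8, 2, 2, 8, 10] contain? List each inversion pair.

Finding inversions in [3, 8, 2, 2, 8, 10]:

(0, 2): arr[0]=3 > arr[2]=2
(0, 3): arr[0]=3 > arr[3]=2
(1, 2): arr[1]=8 > arr[2]=2
(1, 3): arr[1]=8 > arr[3]=2

Total inversions: 4

The array has 4 inversion(s): (0,2), (0,3), (1,2), (1,3). Each pair (i,j) satisfies i < j and arr[i] > arr[j].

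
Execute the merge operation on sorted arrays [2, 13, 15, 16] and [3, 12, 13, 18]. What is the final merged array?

Merging process:

Compare 2 vs 3: take 2 from left. Merged: [2]
Compare 13 vs 3: take 3 from right. Merged: [2, 3]
Compare 13 vs 12: take 12 from right. Merged: [2, 3, 12]
Compare 13 vs 13: take 13 from left. Merged: [2, 3, 12, 13]
Compare 15 vs 13: take 13 from right. Merged: [2, 3, 12, 13, 13]
Compare 15 vs 18: take 15 from left. Merged: [2, 3, 12, 13, 13, 15]
Compare 16 vs 18: take 16 from left. Merged: [2, 3, 12, 13, 13, 15, 16]
Append remaining from right: [18]. Merged: [2, 3, 12, 13, 13, 15, 16, 18]

Final merged array: [2, 3, 12, 13, 13, 15, 16, 18]
Total comparisons: 7

The merged array is [2, 3, 12, 13, 13, 15, 16, 18], requiring 7 comparisons. The merge step runs in O(n) time where n is the total number of elements.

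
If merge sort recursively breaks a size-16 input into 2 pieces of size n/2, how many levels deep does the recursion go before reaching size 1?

For divide and conquer with division factor 2:

Problem sizes at each level:
Level 0: 16
Level 1: 8
Level 2: 4
Level 3: 2
Level 4: 1

The root is level 0 and the size-1 base case is level 4 (the tree spans levels 0 through 4, i.e. 5 levels counting the root), so the depth is the number of divisions: log_2(16) = 4

The recursion tree depth is log_2(16) = 4. At each level, the problem size is divided by 2, so it takes 4 divisions to reduce to a base case of size 1. The algorithm makes 2 recursive calls at each level.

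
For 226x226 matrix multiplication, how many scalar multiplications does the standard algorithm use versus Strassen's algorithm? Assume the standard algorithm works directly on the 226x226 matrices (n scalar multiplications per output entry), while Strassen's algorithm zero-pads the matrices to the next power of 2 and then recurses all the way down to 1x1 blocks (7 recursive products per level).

Matrix multiplication for 226x226 matrices:

Strassen's algorithm requires power-of-2 dimensions. Pad 226x226 to 256x256 (next power of 2).

Standard algorithm: 226^3 = 11543176 multiplications
Strassen's algorithm: 7^(log2(256)) = 7^8 = 5764801 multiplications
Savings: 11543176 - 5764801 = 5778375 multiplications

Standard: 11543176 multiplications (226^3). Strassen: 5764801 multiplications (7^8, after padding to 256x256). Strassen reduces 8 recursive multiplications to 7 at each level.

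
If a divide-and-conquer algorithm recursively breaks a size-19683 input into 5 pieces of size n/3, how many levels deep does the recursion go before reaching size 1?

For divide and conquer with division factor 3:

Problem sizes at each level:
Level 0: 19683
Level 1: 6561
Level 2: 2187
Level 3: 729
Level 4: 243
Level 5: 81
Level 6: 27
Level 7: 9
Level 8: 3
Level 9: 1

The root is level 0 and the size-1 base case is level 9 (the tree spans levels 0 through 9, i.e. 10 levels counting the root), so the depth is the number of divisions: log_3(19683) = 9

The recursion tree depth is log_3(19683) = 9. At each level, the problem size is divided by 3, so it takes 9 divisions to reduce to a base case of size 1. The algorithm makes 5 recursive calls at each level.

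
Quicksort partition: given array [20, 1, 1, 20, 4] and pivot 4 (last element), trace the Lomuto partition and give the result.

Lomuto partition with pivot = 4:

Initial array: [20, 1, 1, 20, 4]

arr[0]=20 > 4: no swap
arr[1]=1 <= 4: swap with position 0, array becomes [1, 20, 1, 20, 4]
arr[2]=1 <= 4: swap with position 1, array becomes [1, 1, 20, 20, 4]
arr[3]=20 > 4: no swap

Place pivot at position 2: [1, 1, 4, 20, 20]
Pivot position: 2

After partitioning with pivot 4, the array becomes [1, 1, 4, 20, 20]. The pivot is placed at index 2. All elements to the left of the pivot are <= 4, and all elements to the right are > 4.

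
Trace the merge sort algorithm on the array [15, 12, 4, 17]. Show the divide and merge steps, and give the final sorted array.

Merge sort trace:

Split: [15, 12, 4, 17] -> [15, 12] and [4, 17]
  Split: [15, 12] -> [15] and [12]
  Merge: [15] + [12] -> [12, 15]
  Split: [4, 17] -> [4] and [17]
  Merge: [4] + [17] -> [4, 17]
Merge: [12, 15] + [4, 17] -> [4, 12, 15, 17]

Final sorted array: [4, 12, 15, 17]

The merge sort proceeds by recursively splitting the array and merging sorted halves.
After all merges, the sorted array is [4, 12, 15, 17].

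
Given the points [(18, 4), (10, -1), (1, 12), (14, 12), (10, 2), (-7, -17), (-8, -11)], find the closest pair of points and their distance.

Computing all pairwise distances among 7 points:

d((18, 4), (10, -1)) = 9.434
d((18, 4), (1, 12)) = 18.7883
d((18, 4), (14, 12)) = 8.9443
d((18, 4), (10, 2)) = 8.2462
d((18, 4), (-7, -17)) = 32.6497
d((18, 4), (-8, -11)) = 30.0167
d((10, -1), (1, 12)) = 15.8114
d((10, -1), (14, 12)) = 13.6015
d((10, -1), (10, 2)) = 3.0 <-- minimum
d((10, -1), (-7, -17)) = 23.3452
d((10, -1), (-8, -11)) = 20.5913
d((1, 12), (14, 12)) = 13.0
d((1, 12), (10, 2)) = 13.4536
d((1, 12), (-7, -17)) = 30.0832
d((1, 12), (-8, -11)) = 24.6982
d((14, 12), (10, 2)) = 10.7703
d((14, 12), (-7, -17)) = 35.805
d((14, 12), (-8, -11)) = 31.8277
d((10, 2), (-7, -17)) = 25.4951
d((10, 2), (-8, -11)) = 22.2036
d((-7, -17), (-8, -11)) = 6.0828

Closest pair: (10, -1) and (10, 2) with distance 3.0

The closest pair is (10, -1) and (10, 2) with Euclidean distance 3.0. For 7 points, brute-force pairwise comparison is shown above. For large n, the divide-and-conquer algorithm (sort by x, recurse on halves, check the dividing strip) achieves O(n log n).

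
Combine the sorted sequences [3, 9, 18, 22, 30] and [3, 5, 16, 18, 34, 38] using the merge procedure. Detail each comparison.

Merging process:

Compare 3 vs 3: take 3 from left. Merged: [3]
Compare 9 vs 3: take 3 from right. Merged: [3, 3]
Compare 9 vs 5: take 5 from right. Merged: [3, 3, 5]
Compare 9 vs 16: take 9 from left. Merged: [3, 3, 5, 9]
Compare 18 vs 16: take 16 from right. Merged: [3, 3, 5, 9, 16]
Compare 18 vs 18: take 18 from left. Merged: [3, 3, 5, 9, 16, 18]
Compare 22 vs 18: take 18 from right. Merged: [3, 3, 5, 9, 16, 18, 18]
Compare 22 vs 34: take 22 from left. Merged: [3, 3, 5, 9, 16, 18, 18, 22]
Compare 30 vs 34: take 30 from left. Merged: [3, 3, 5, 9, 16, 18, 18, 22, 30]
Append remaining from right: [34, 38]. Merged: [3, 3, 5, 9, 16, 18, 18, 22, 30, 34, 38]

Final merged array: [3, 3, 5, 9, 16, 18, 18, 22, 30, 34, 38]
Total comparisons: 9

The merged array is [3, 3, 5, 9, 16, 18, 18, 22, 30, 34, 38], requiring 9 comparisons. The merge step runs in O(n) time where n is the total number of elements.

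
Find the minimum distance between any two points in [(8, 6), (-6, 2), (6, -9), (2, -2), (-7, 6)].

Computing all pairwise distances among 5 points:

d((8, 6), (-6, 2)) = 14.5602
d((8, 6), (6, -9)) = 15.1327
d((8, 6), (2, -2)) = 10.0
d((8, 6), (-7, 6)) = 15.0
d((-6, 2), (6, -9)) = 16.2788
d((-6, 2), (2, -2)) = 8.9443
d((-6, 2), (-7, 6)) = 4.1231 <-- minimum
d((6, -9), (2, -2)) = 8.0623
d((6, -9), (-7, 6)) = 19.8494
d((2, -2), (-7, 6)) = 12.0416

Closest pair: (-6, 2) and (-7, 6) with distance 4.1231

The closest pair is (-6, 2) and (-7, 6) with Euclidean distance 4.1231. For 5 points, brute-force pairwise comparison is shown above. For large n, the divide-and-conquer algorithm (sort by x, recurse on halves, check the dividing strip) achieves O(n log n).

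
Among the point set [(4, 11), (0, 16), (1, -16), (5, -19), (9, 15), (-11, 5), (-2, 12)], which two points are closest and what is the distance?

Computing all pairwise distances among 7 points:

d((4, 11), (0, 16)) = 6.4031
d((4, 11), (1, -16)) = 27.1662
d((4, 11), (5, -19)) = 30.0167
d((4, 11), (9, 15)) = 6.4031
d((4, 11), (-11, 5)) = 16.1555
d((4, 11), (-2, 12)) = 6.0828
d((0, 16), (1, -16)) = 32.0156
d((0, 16), (5, -19)) = 35.3553
d((0, 16), (9, 15)) = 9.0554
d((0, 16), (-11, 5)) = 15.5563
d((0, 16), (-2, 12)) = 4.4721 <-- minimum
d((1, -16), (5, -19)) = 5.0
d((1, -16), (9, 15)) = 32.0156
d((1, -16), (-11, 5)) = 24.1868
d((1, -16), (-2, 12)) = 28.1603
d((5, -19), (9, 15)) = 34.2345
d((5, -19), (-11, 5)) = 28.8444
d((5, -19), (-2, 12)) = 31.7805
d((9, 15), (-11, 5)) = 22.3607
d((9, 15), (-2, 12)) = 11.4018
d((-11, 5), (-2, 12)) = 11.4018

Closest pair: (0, 16) and (-2, 12) with distance 4.4721

The closest pair is (0, 16) and (-2, 12) with Euclidean distance 4.4721. For 7 points, brute-force pairwise comparison is shown above. For large n, the divide-and-conquer algorithm (sort by x, recurse on halves, check the dividing strip) achieves O(n log n).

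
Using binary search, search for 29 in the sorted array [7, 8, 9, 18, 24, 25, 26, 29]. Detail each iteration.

Binary search for 29 in [7, 8, 9, 18, 24, 25, 26, 29]:

lo=0, hi=7, mid=3, arr[mid]=18 -> 18 < 29, search right half
lo=4, hi=7, mid=5, arr[mid]=25 -> 25 < 29, search right half
lo=6, hi=7, mid=6, arr[mid]=26 -> 26 < 29, search right half
lo=7, hi=7, mid=7, arr[mid]=29 -> Found target at index 7!

Binary search finds 29 at index 7 after 4 comparisons. The search repeatedly halves the search space by comparing with the middle element.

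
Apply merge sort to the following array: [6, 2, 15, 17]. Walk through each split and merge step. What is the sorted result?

Merge sort trace:

Split: [6, 2, 15, 17] -> [6, 2] and [15, 17]
  Split: [6, 2] -> [6] and [2]
  Merge: [6] + [2] -> [2, 6]
  Split: [15, 17] -> [15] and [17]
  Merge: [15] + [17] -> [15, 17]
Merge: [2, 6] + [15, 17] -> [2, 6, 15, 17]

Final sorted array: [2, 6, 15, 17]

The merge sort proceeds by recursively splitting the array and merging sorted halves.
After all merges, the sorted array is [2, 6, 15, 17].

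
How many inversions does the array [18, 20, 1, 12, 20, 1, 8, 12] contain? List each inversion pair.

Finding inversions in [18, 20, 1, 12, 20, 1, 8, 12]:

(0, 2): arr[0]=18 > arr[2]=1
(0, 3): arr[0]=18 > arr[3]=12
(0, 5): arr[0]=18 > arr[5]=1
(0, 6): arr[0]=18 > arr[6]=8
(0, 7): arr[0]=18 > arr[7]=12
(1, 2): arr[1]=20 > arr[2]=1
(1, 3): arr[1]=20 > arr[3]=12
(1, 5): arr[1]=20 > arr[5]=1
(1, 6): arr[1]=20 > arr[6]=8
(1, 7): arr[1]=20 > arr[7]=12
(3, 5): arr[3]=12 > arr[5]=1
(3, 6): arr[3]=12 > arr[6]=8
(4, 5): arr[4]=20 > arr[5]=1
(4, 6): arr[4]=20 > arr[6]=8
(4, 7): arr[4]=20 > arr[7]=12

Total inversions: 15

The array has 15 inversion(s): (0,2), (0,3), (0,5), (0,6), (0,7), (1,2), (1,3), (1,5), (1,6), (1,7), (3,5), (3,6), (4,5), (4,6), (4,7). Each pair (i,j) satisfies i < j and arr[i] > arr[j].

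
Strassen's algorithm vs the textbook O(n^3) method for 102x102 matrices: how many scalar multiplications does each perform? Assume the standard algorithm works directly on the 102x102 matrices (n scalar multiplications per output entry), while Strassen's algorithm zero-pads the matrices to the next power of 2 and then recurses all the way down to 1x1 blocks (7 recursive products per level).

Matrix multiplication for 102x102 matrices:

Strassen's algorithm requires power-of-2 dimensions. Pad 102x102 to 128x128 (next power of 2).

Standard algorithm: 102^3 = 1061208 multiplications
Strassen's algorithm: 7^(log2(128)) = 7^7 = 823543 multiplications
Savings: 1061208 - 823543 = 237665 multiplications

Standard: 1061208 multiplications (102^3). Strassen: 823543 multiplications (7^7, after padding to 128x128). Strassen reduces 8 recursive multiplications to 7 at each level.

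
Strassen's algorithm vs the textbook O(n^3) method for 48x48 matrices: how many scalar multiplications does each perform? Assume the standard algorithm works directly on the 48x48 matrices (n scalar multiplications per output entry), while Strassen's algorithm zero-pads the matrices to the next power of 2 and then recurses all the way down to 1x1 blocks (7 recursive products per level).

Matrix multiplication for 48x48 matrices:

Strassen's algorithm requires power-of-2 dimensions. Pad 48x48 to 64x64 (next power of 2).

Standard algorithm: 48^3 = 110592 multiplications
Strassen's algorithm: 7^(log2(64)) = 7^6 = 117649 multiplications
Difference: 110592 - 117649 = -7057 (Strassen uses MORE here due to padding overhead — for small or just-over-power-of-2 n, padding can outweigh the per-level savings)

Standard: 110592 multiplications (48^3). Strassen: 117649 multiplications (7^6, after padding to 64x64). Strassen reduces 8 recursive multiplications to 7 at each level.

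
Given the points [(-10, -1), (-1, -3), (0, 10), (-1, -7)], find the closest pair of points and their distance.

Computing all pairwise distances among 4 points:

d((-10, -1), (-1, -3)) = 9.2195
d((-10, -1), (0, 10)) = 14.8661
d((-10, -1), (-1, -7)) = 10.8167
d((-1, -3), (0, 10)) = 13.0384
d((-1, -3), (-1, -7)) = 4.0 <-- minimum
d((0, 10), (-1, -7)) = 17.0294

Closest pair: (-1, -3) and (-1, -7) with distance 4.0

The closest pair is (-1, -3) and (-1, -7) with Euclidean distance 4.0. For 4 points, brute-force pairwise comparison is shown above. For large n, the divide-and-conquer algorithm (sort by x, recurse on halves, check the dividing strip) achieves O(n log n).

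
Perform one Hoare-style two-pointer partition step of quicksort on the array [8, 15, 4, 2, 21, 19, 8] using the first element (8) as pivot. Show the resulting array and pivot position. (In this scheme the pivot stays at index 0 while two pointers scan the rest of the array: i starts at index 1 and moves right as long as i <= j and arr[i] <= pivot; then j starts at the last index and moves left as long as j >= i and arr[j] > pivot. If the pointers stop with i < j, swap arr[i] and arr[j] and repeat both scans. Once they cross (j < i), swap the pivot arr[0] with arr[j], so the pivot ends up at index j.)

Hoare-style two-pointer partition with pivot = 8:

Initial array: [8, 15, 4, 2, 21, 19, 8]

Pointers start at i = 1, j = 6.
i stops at index 1 (arr[1]=15 > 8), j stops at index 6 (arr[6]=8 <= 8): swap arr[1] and arr[6], array becomes [8, 8, 4, 2, 21, 19, 15]
i ends at 4, j ends at 3: the pointers have crossed (j < i), so scanning stops.

Swap pivot arr[0] with arr[3] to place pivot at position 3: [2, 8, 4, 8, 21, 19, 15]
Pivot position: 3

After partitioning with pivot 8, the array becomes [2, 8, 4, 8, 21, 19, 15]. The pivot is placed at index 3. All elements to the left of the pivot are <= 8, and all elements to the right are > 8.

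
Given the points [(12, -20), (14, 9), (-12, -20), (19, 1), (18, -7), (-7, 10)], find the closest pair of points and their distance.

Computing all pairwise distances among 6 points:

d((12, -20), (14, 9)) = 29.0689
d((12, -20), (-12, -20)) = 24.0
d((12, -20), (19, 1)) = 22.1359
d((12, -20), (18, -7)) = 14.3178
d((12, -20), (-7, 10)) = 35.5106
d((14, 9), (-12, -20)) = 38.9487
d((14, 9), (19, 1)) = 9.434
d((14, 9), (18, -7)) = 16.4924
d((14, 9), (-7, 10)) = 21.0238
d((-12, -20), (19, 1)) = 37.4433
d((-12, -20), (18, -7)) = 32.6956
d((-12, -20), (-7, 10)) = 30.4138
d((19, 1), (18, -7)) = 8.0623 <-- minimum
d((19, 1), (-7, 10)) = 27.5136
d((18, -7), (-7, 10)) = 30.2324

Closest pair: (19, 1) and (18, -7) with distance 8.0623

The closest pair is (19, 1) and (18, -7) with Euclidean distance 8.0623. For 6 points, brute-force pairwise comparison is shown above. For large n, the divide-and-conquer algorithm (sort by x, recurse on halves, check the dividing strip) achieves O(n log n).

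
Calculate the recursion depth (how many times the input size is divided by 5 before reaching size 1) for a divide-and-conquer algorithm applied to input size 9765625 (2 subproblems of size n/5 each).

For divide and conquer with division factor 5:

Problem sizes at each level:
Level 0: 9765625
Level 1: 1953125
Level 2: 390625
Level 3: 78125
Level 4: 15625
Level 5: 3125
Level 6: 625
Level 7: 125
Level 8: 25
Level 9: 5
Level 10: 1

The root is level 0 and the size-1 base case is level 10 (the tree spans levels 0 through 10, i.e. 11 levels counting the root), so the depth is the number of divisions: log_5(9765625) = 10

The recursion tree depth is log_5(9765625) = 10. At each level, the problem size is divided by 5, so it takes 10 divisions to reduce to a base case of size 1. The algorithm makes 2 recursive calls at each level.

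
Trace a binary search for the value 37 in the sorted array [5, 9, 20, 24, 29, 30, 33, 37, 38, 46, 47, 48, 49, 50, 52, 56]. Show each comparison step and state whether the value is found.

Binary search for 37 in [5, 9, 20, 24, 29, 30, 33, 37, 38, 46, 47, 48, 49, 50, 52, 56]:

lo=0, hi=15, mid=7, arr[mid]=37 -> Found target at index 7!

Binary search finds 37 at index 7 after 1 comparisons. The search repeatedly halves the search space by comparing with the middle element.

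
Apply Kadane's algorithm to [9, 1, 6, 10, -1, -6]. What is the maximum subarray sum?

Using Kadane's algorithm on [9, 1, 6, 10, -1, -6]:

Scanning through the array:
Position 1 (value 1): max_ending_here = 10, max_so_far = 10
Position 2 (value 6): max_ending_here = 16, max_so_far = 16
Position 3 (value 10): max_ending_here = 26, max_so_far = 26
Position 4 (value -1): max_ending_here = 25, max_so_far = 26
Position 5 (value -6): max_ending_here = 19, max_so_far = 26

Maximum subarray: [9, 1, 6, 10]
Maximum sum: 26

The maximum subarray is [9, 1, 6, 10] with sum 26. This subarray runs from index 0 to index 3.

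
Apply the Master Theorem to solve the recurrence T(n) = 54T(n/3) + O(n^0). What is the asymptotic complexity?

Master Theorem for T(n) = 54T(n/3) + O(n^0):

a = 54, b = 3, c = 0
log_b(a) = log_3(54) = 3.6309

Case 1: c = 0 < log_3(54) = 3.6309
T(n) = O(n^(log_3 54))

For T(n) = 54T(n/3) + O(n^0): log_3(54) = 3.6309. This is Case 1 of the Master Theorem (c < log_b(a), work dominated by leaves), giving O(n^(log_3 54)).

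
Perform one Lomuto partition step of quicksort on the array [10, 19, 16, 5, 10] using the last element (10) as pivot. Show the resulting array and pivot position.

Lomuto partition with pivot = 10:

Initial array: [10, 19, 16, 5, 10]

arr[0]=10 <= 10: swap with position 0, array becomes [10, 19, 16, 5, 10]
arr[1]=19 > 10: no swap
arr[2]=16 > 10: no swap
arr[3]=5 <= 10: swap with position 1, array becomes [10, 5, 16, 19, 10]

Place pivot at position 2: [10, 5, 10, 19, 16]
Pivot position: 2

After partitioning with pivot 10, the array becomes [10, 5, 10, 19, 16]. The pivot is placed at index 2. All elements to the left of the pivot are <= 10, and all elements to the right are > 10.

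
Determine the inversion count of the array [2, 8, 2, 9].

Finding inversions in [2, 8, 2, 9]:

(1, 2): arr[1]=8 > arr[2]=2

Total inversions: 1

The array has 1 inversion(s): (1,2). Each pair (i,j) satisfies i < j and arr[i] > arr[j].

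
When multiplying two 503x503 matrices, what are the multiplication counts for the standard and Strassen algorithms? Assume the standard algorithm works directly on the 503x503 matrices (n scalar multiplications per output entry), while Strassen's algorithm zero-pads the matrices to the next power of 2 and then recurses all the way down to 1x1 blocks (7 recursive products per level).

Matrix multiplication for 503x503 matrices:

Strassen's algorithm requires power-of-2 dimensions. Pad 503x503 to 512x512 (next power of 2).

Standard algorithm: 503^3 = 127263527 multiplications
Strassen's algorithm: 7^(log2(512)) = 7^9 = 40353607 multiplications
Savings: 127263527 - 40353607 = 86909920 multiplications

Standard: 127263527 multiplications (503^3). Strassen: 40353607 multiplications (7^9, after padding to 512x512). Strassen reduces 8 recursive multiplications to 7 at each level.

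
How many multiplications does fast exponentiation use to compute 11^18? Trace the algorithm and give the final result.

Computing 11^18 by squaring (build up from 11^1; each line after the first costs one multiplication):

11^1 = 11
11^2 = (11^1)^2 = 11^2 = 121
11^4 = (11^2)^2 = 121^2 = 14641
11^8 = (11^4)^2 = 14641^2 = 214358881
11^9 = 11 * 11^8 = 11 * 214358881 = 2357947691
11^18 = (11^9)^2 = 2357947691^2 = 5559917313492231481

Result: 5559917313492231481
Multiplications needed: 5 (5 lines after 11^1)

11^18 = 5559917313492231481. Using exponentiation by squaring, this requires 5 multiplications. The key idea: if the exponent is even, square the half-power; if odd, multiply by the base once.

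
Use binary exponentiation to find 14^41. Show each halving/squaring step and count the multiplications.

Computing 14^41 by squaring (build up from 14^1; each line after the first costs one multiplication):

14^1 = 14
14^2 = (14^1)^2 = 14^2 = 196
14^4 = (14^2)^2 = 196^2 = 38416
14^5 = 14 * 14^4 = 14 * 38416 = 537824
14^10 = (14^5)^2 = 537824^2 = 289254654976
14^20 = (14^10)^2 = 289254654976^2 = 83668255425284801560576
14^40 = (14^20)^2 = 83668255425284801560576^2 = 7000376965910699630056503868178506524997451776
14^41 = 14 * 14^40 = 14 * 7000376965910699630056503868178506524997451776 = 98005277522749794820791054154499091349964324864

Result: 98005277522749794820791054154499091349964324864
Multiplications needed: 7 (7 lines after 14^1)

14^41 = 98005277522749794820791054154499091349964324864. Using exponentiation by squaring, this requires 7 multiplications. The key idea: if the exponent is even, square the half-power; if odd, multiply by the base once.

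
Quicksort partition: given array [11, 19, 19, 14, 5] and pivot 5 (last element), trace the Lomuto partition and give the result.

Lomuto partition with pivot = 5:

Initial array: [11, 19, 19, 14, 5]

arr[0]=11 > 5: no swap
arr[1]=19 > 5: no swap
arr[2]=19 > 5: no swap
arr[3]=14 > 5: no swap

Place pivot at position 0: [5, 19, 19, 14, 11]
Pivot position: 0

After partitioning with pivot 5, the array becomes [5, 19, 19, 14, 11]. The pivot is placed at index 0. All elements to the left of the pivot are <= 5, and all elements to the right are > 5.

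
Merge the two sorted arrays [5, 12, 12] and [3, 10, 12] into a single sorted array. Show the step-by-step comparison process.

Merging process:

Compare 5 vs 3: take 3 from right. Merged: [3]
Compare 5 vs 10: take 5 from left. Merged: [3, 5]
Compare 12 vs 10: take 10 from right. Merged: [3, 5, 10]
Compare 12 vs 12: take 12 from left. Merged: [3, 5, 10, 12]
Compare 12 vs 12: take 12 from left. Merged: [3, 5, 10, 12, 12]
Append remaining from right: [12]. Merged: [3, 5, 10, 12, 12, 12]

Final merged array: [3, 5, 10, 12, 12, 12]
Total comparisons: 5

The merged array is [3, 5, 10, 12, 12, 12], requiring 5 comparisons. The merge step runs in O(n) time where n is the total number of elements.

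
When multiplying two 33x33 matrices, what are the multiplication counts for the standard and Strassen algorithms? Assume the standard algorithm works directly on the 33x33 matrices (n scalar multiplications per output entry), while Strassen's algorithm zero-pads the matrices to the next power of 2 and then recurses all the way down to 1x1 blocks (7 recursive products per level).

Matrix multiplication for 33x33 matrices:

Strassen's algorithm requires power-of-2 dimensions. Pad 33x33 to 64x64 (next power of 2).

Standard algorithm: 33^3 = 35937 multiplications
Strassen's algorithm: 7^(log2(64)) = 7^6 = 117649 multiplications
Difference: 35937 - 117649 = -81712 (Strassen uses MORE here due to padding overhead — for small or just-over-power-of-2 n, padding can outweigh the per-level savings)

Standard: 35937 multiplications (33^3). Strassen: 117649 multiplications (7^6, after padding to 64x64). Strassen reduces 8 recursive multiplications to 7 at each level.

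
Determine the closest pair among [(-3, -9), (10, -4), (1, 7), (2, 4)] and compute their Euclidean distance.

Computing all pairwise distances among 4 points:

d((-3, -9), (10, -4)) = 13.9284
d((-3, -9), (1, 7)) = 16.4924
d((-3, -9), (2, 4)) = 13.9284
d((10, -4), (1, 7)) = 14.2127
d((10, -4), (2, 4)) = 11.3137
d((1, 7), (2, 4)) = 3.1623 <-- minimum

Closest pair: (1, 7) and (2, 4) with distance 3.1623

The closest pair is (1, 7) and (2, 4) with Euclidean distance 3.1623. For 4 points, brute-force pairwise comparison is shown above. For large n, the divide-and-conquer algorithm (sort by x, recurse on halves, check the dividing strip) achieves O(n log n).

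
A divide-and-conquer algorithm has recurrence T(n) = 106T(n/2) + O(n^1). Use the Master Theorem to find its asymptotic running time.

Master Theorem for T(n) = 106T(n/2) + O(n^1):

a = 106, b = 2, c = 1
log_b(a) = log_2(106) = 6.7279

Case 1: c = 1 < log_2(106) = 6.7279
T(n) = O(n^(log_2 106))

For T(n) = 106T(n/2) + O(n^1): log_2(106) = 6.7279. This is Case 1 of the Master Theorem (c < log_b(a), work dominated by leaves), giving O(n^(log_2 106)).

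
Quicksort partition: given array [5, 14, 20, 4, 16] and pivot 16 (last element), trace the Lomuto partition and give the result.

Lomuto partition with pivot = 16:

Initial array: [5, 14, 20, 4, 16]

arr[0]=5 <= 16: swap with position 0, array becomes [5, 14, 20, 4, 16]
arr[1]=14 <= 16: swap with position 1, array becomes [5, 14, 20, 4, 16]
arr[2]=20 > 16: no swap
arr[3]=4 <= 16: swap with position 2, array becomes [5, 14, 4, 20, 16]

Place pivot at position 3: [5, 14, 4, 16, 20]
Pivot position: 3

After partitioning with pivot 16, the array becomes [5, 14, 4, 16, 20]. The pivot is placed at index 3. All elements to the left of the pivot are <= 16, and all elements to the right are > 16.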